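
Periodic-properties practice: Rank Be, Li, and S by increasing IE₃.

The third ionization energy removes an electron from the +2 ion. For each element: Be²⁺ is the bare [He] core; Li²⁺ is already 1 electron into the core; S²⁺ still has 4 valence electrons.
Core electrons are held far more tightly than valence electrons, so Li and Be top the IE_3 order.
The numbers (kJ/mol): Be 14849, Li 11815, S 3357.
So the third ionization energies run S < Li < Be.

S, Li, Be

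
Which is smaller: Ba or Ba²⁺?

Ba²⁺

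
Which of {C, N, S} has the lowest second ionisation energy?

S

IE_2 is the cost of taking one more electron from the +1 cation: C⁺ still has 3 valence electrons; N⁺ still has 4 valence electrons; S⁺ still has 5 valence electrons.
All are still removing valence electrons, so compare the +1 ions as you would atoms: IE_2 generally rises across a period (higher Z_eff) and falls down a group (larger shell), subject to the usual subshell exceptions.
Valence configurations: C⁺ [He]2s²2p¹, N⁺ [He]2s²2p², S⁺ [Ne]3s²3p³.
Approximate IE_2 values (kJ/mol): C 2353, N 2856, S 2252.
So the second ionization energies run S < C < N.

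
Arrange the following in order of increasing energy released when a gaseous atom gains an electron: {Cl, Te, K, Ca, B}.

Ca < B < K < Te < Cl

B is in period 2, group 13; Cl is in period 3, group 17; K is in period 4, group 1; Ca is in period 4, group 2; Te is in period 5, group 16.
Electron affinity generally becomes more exothermic across a period toward the halogens and less exothermic down a group.
Here both period and group differ, so the two effects have to be weighed against each other.
B > Ca: relative to Ca, both the across-period and down-group shifts push B's electron affinity up.
K > B: this pair runs against the simple trend — see the exception note.
Te > K: period and group pull opposite ways; the across-period shift dominates (190 vs 48 kJ/mol).
Cl > Te: both effects reinforce here, so Cl is clearly the higher of the two.
Note the exception: K has a higher electron affinity than B, contrary to the simple trend — B's ns²np¹ configuration gives only a small electron affinity — the sparsely filled np subshell binds an added electron weakly.
Note the exception: K has a higher electron affinity than Ca, contrary to the simple trend — adding an electron to Ca (ns²) has to open a new, higher-energy np subshell, which is unfavourable.
For reference (kJ/mol): B 27, Cl 349, K 48, Ca 2, Te 190.
So from lowest to highest: Ca < B < K < Te < Cl.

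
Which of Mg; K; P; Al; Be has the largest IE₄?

After 3 electrons have been removed, what remains? Mg³⁺ is already 1 electron into the core; K³⁺ is already 2 electrons into the core; P³⁺ still has 2 valence electrons; Al³⁺ is the bare [Ne] core; Be³⁺ is already 1 electron into the core.
Breaking into a closed-shell core is much more expensive than removing a leftover valence electron — K, Mg, Al and Be have the largest IE_4 here.
The numbers (kJ/mol): Mg 10543, K 5877, P 4964, Al 11577, Be 21007.
Putting it together, IE_4: P < K < Mg < Al < Be.

Be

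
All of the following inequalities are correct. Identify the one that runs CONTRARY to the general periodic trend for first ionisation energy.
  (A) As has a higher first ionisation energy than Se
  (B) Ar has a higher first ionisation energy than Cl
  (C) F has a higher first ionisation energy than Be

The general trend: first ionisation energy increases across a period and decreases down a group.
(A) As (period 4, group 15) vs Se (period 4, group 16): the stated order contradicts the simple trend.
(B) Ar (period 3, group 18) vs Cl (period 3, group 17): the stated order agrees with the simple trend.
(C) F (period 2, group 17) vs Be (period 2, group 2): the stated order agrees with the simple trend.
The exception is (A): Se (4p⁴) ionizes more easily than half-filled As (4p³).

(A)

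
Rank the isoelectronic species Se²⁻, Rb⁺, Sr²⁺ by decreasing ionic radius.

Se²⁻, Rb⁺, Sr²⁺

All of these have 36 electrons, so size is governed by nuclear charge alone: the more protons, the stronger the pull on the same electron cloud, and the smaller the ion.
Nuclear charges: Sr²⁺ (Z=38), Rb⁺ (Z=37), Se²⁻ (Z=34).
Largest to smallest: Se²⁻ > Rb⁺ > Sr²⁺.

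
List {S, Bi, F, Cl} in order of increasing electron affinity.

F is in period 2, group 17; S is in period 3, group 16; Cl is in period 3, group 17; Bi is in period 6, group 15.
EA tends to increase across a period and decrease down a group, though the pattern is less regular than for IE or radius.
Neither a single period nor a single group — weigh both effects.
S > Bi: both effects reinforce here, so S is clearly the higher of the two.
F > S: relative to S, both the across-period and down-group shifts push F's electron affinity up.
Cl > F: this pair runs against the simple trend — see the exception note.
Note the exception: Cl has a higher electron affinity than F, contrary to the simple trend — F's small 2p subshell makes the incoming electron feel strong e⁻–e⁻ repulsion, so Cl actually releases more energy on gaining an electron.
Tabulated electron affinity (kJ/mol): F 328, S 200, Cl 349, Bi 91.
So from lowest to highest: Bi < S < F < Cl.

Bi < S < F < Cl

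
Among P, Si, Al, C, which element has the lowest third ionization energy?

The third ionization energy removes an electron from the +2 ion. For each element: P²⁺ still has 3 valence electrons; Si²⁺ still has 2 valence electrons; Al²⁺ still has 1 valence electron; C²⁺ still has 2 valence electrons.
All are still removing valence electrons, so compare the +2 ions as you would atoms: IE_3 generally rises across a period (higher Z_eff) and falls down a group (larger shell), subject to the usual subshell exceptions.
Valence configurations: P²⁺ [Ne]3s²3p¹, Si²⁺ [Ne]3s², Al²⁺ [Ne]3s¹, C²⁺ [He]2s².
P²⁺ loses a lone 3p electron whereas Si²⁺ must break into a filled 3s² pair, so IE_3(Si) > IE_3(P) even though P has the higher nuclear charge.
Approximate IE_3 values (kJ/mol): P 2914, Si 3232, Al 2745, C 4620.
Putting it together, IE_3: Al < P < Si < C.

Al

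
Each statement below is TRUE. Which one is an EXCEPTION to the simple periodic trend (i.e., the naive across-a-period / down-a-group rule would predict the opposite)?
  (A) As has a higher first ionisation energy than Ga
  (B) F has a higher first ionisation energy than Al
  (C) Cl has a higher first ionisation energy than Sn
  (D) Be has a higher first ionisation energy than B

The general trend: first ionisation energy increases across a period and decreases down a group.
(A) As (period 4, group 15) vs Ga (period 4, group 13): the stated order agrees with the simple trend.
(B) F (period 2, group 17) vs Al (period 3, group 13): the stated order agrees with the simple trend.
(C) Cl (period 3, group 17) vs Sn (period 5, group 14): the stated order agrees with the simple trend.
(D) Be (period 2, group 2) vs B (period 2, group 13): the stated order contradicts the simple trend.
The exception is (D): removing B's lone 2p electron is easier than breaking Be's filled 2s².

(D)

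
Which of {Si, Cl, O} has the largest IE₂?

O

IE_2 is the cost of taking one more electron from the +1 cation: Si⁺ still has 3 valence electrons; Cl⁺ still has 6 valence electrons; O⁺ still has 5 valence electrons.
All are still removing valence electrons, so compare the +1 ions as you would atoms: IE_2 generally rises across a period (higher Z_eff) and falls down a group (larger shell), subject to the usual subshell exceptions.
Valence configurations: Si⁺ [Ne]3s²3p¹, Cl⁺ [Ne]3s²3p⁴, O⁺ [He]2s²2p³.
The numbers (kJ/mol): Si 1577, Cl 2298, O 3388.
Putting it together, IE_2: Si < Cl < O.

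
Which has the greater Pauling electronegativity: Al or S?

Al is in period 3, group 13; S is in period 3, group 16.
Atoms toward the upper right of the periodic table pull bonding electrons most strongly.
All lie in period 3, so electronegativity increases left to right.
So S has the greater Pauling electronegativity (S > Al).

S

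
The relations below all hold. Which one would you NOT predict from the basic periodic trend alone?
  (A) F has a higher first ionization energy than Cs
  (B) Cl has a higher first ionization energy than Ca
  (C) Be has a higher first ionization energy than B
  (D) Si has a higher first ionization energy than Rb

(C)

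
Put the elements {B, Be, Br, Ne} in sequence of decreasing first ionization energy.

Ne, Br, Be, B

Be is in period 2, group 2; B is in period 2, group 13; Ne is in period 2, group 18; Br is in period 4, group 17.
IE₁ increases left→right with effective nuclear charge and decreases top→bottom as the valence shell moves farther out.
These span different periods and groups, so the two trends combine.
Be > B: this pair runs against the simple trend — see the exception note.
Br > Be: period and group pull opposite ways; the across-period shift dominates (1140 vs 900 kJ/mol).
Ne > Br: relative to Br, both the across-period and down-group shifts push Ne's first ionization energy up.
Note the exception: Be has a higher first ionization energy than B, contrary to the simple trend — removing B's lone 2p electron is easier than breaking Be's filled 2s².
Tabulated first ionization energy (kJ/mol): Be 900, B 801, Ne 2081, Br 1140.
So from highest to lowest: Ne > Br > Be > B.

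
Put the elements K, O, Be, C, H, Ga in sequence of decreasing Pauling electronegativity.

O, C, H, Ga, Be, K

H is in period 1, group 1; Be is in period 2, group 2; C is in period 2, group 14; O is in period 2, group 16; K is in period 4, group 1; Ga is in period 4, group 13.
Atoms toward the upper right of the periodic table pull bonding electrons most strongly.
Here both period and group differ, so the two effects have to be weighed against each other.
Be > K: both effects reinforce here, so Be is clearly the higher of the two.
Ga > Be: period and group pull opposite ways; the across-period shift dominates (1.81 vs 1.57).
H > Ga: period and group pull opposite ways; the down-group shift dominates (2.20 vs 1.81).
C > H: period and group pull opposite ways; the across-period shift dominates (2.55 vs 2.20).
O > C: both are in period 2; the period trend gives O the larger value.
Tabulated electronegativity (Pauling): H 2.20, Be 1.57, C 2.55, O 3.44, K 0.82, Ga 1.81.
So from highest to lowest: O > C > H > Ga > Be > K.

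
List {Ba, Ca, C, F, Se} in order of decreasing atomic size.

Ba > Ca > Se > C > F

C is in period 2, group 14; F is in period 2, group 17; Ca is in period 4, group 2; Se is in period 4, group 16; Ba is in period 6, group 2.
Moving right in a period, electrons are added to the same shell under a stronger nuclear pull, so atoms get smaller; moving down, a new shell is opened and atoms get larger.
Here both period and group differ, so the two effects have to be weighed against each other.
C > F: C lies to the left of F in period 2, so the across-period effect alone puts C larger.
Se > C: the two effects oppose for this pair; the down-group effect wins (116 vs 75 pm).
Ca > Se: both are in period 4; the period trend gives Ca the larger value.
Ba > Ca: Ba sits below Ca in group 2, so the down-group effect alone puts Ba larger.
Tabulated atomic radius (pm): C 75, F 64, Ca 171, Se 116, Ba 196.
So from largest to smallest: Ba > Ca > Se > C > F.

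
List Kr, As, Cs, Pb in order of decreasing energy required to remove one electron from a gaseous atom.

As is in period 4, group 15; Kr is in period 4, group 18; Cs is in period 6, group 1; Pb is in period 6, group 14.
IE₁ increases left→right with effective nuclear charge and decreases top→bottom as the valence shell moves farther out.
Neither a single period nor a single group — weigh both effects.
Pb > Cs: both are in period 6; the period trend gives Pb the larger value.
As > Pb: both effects reinforce here, so As is clearly the higher of the two.
Kr > As: both are in period 4; the period trend gives Kr the larger value.
Approximate values (kJ/mol): As 947, Kr 1351, Cs 376, Pb 716.
So from highest to lowest: Kr > As > Pb > Cs.

Kr > As > Pb > Cs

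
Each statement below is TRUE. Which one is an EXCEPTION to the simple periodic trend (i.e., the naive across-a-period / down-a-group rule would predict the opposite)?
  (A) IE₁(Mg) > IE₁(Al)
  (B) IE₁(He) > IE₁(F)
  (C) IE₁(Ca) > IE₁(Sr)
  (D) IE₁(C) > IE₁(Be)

The general trend: IE₁ increases across a period and decreases down a group.
(A) Mg (period 3, group 2) vs Al (period 3, group 13): the stated order contradicts the simple trend.
(B) He (period 1, group 18) vs F (period 2, group 17): the stated order agrees with the simple trend.
(C) Ca (period 4, group 2) vs Sr (period 5, group 2): the stated order agrees with the simple trend.
(D) C (period 2, group 14) vs Be (period 2, group 2): the stated order agrees with the simple trend.
The exception is (A): Al's single 3p electron is easier to remove than one from Mg's filled 3s².

(A)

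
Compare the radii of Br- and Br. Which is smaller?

Forming Br- adds 1 electron to Br. More electron–electron repulsion in the same shell, with unchanged nuclear charge, lets the cloud expand.
An anion is larger than its parent atom: Br- > Br.

Br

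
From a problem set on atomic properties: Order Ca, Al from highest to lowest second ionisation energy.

The second ionization energy removes an electron from the +1 ion. For each element: Ca⁺ still has 1 valence electron; Al⁺ still has 2 valence electrons.
All are still removing valence electrons, so compare the +1 ions as you would atoms: IE_2 generally rises across a period (higher Z_eff) and falls down a group (larger shell), subject to the usual subshell exceptions.
Valence configurations: Ca⁺ [Ar]4s¹, Al⁺ [Ne]3s².
Tabulated IE_2 (kJ/mol): Ca 1145, Al 1817.
Hence IE_2: Ca < Al.

Al > Ca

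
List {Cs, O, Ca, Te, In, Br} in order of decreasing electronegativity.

O > Br > Te > In > Ca > Cs

O is in period 2, group 16; Ca is in period 4, group 2; Br is in period 4, group 17; In is in period 5, group 13; Te is in period 5, group 16; Cs is in period 6, group 1.
Atoms toward the upper right of the periodic table pull bonding electrons most strongly.
These span different periods and groups, so the two trends combine.
Ca > Cs: both effects reinforce here, so Ca is clearly the higher of the two.
In > Ca: the two effects oppose for this pair; the across-period effect wins (1.78 vs 1.00).
Te > In: both are in period 5; the period trend gives Te the larger value.
Br > Te: both effects reinforce here, so Br is clearly the higher of the two.
O > Br: period and group pull opposite ways; the down-group shift dominates (3.44 vs 2.96).
Tabulated electronegativity (Pauling): O 3.44, Ca 1.00, Br 2.96, In 1.78, Te 2.10, Cs 0.79.
So from highest to lowest: O > Br > Te > In > Ca > Cs.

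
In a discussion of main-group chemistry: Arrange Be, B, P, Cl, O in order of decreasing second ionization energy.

O > B > Cl > P > Be

After 1 electron has been removed, what remains? Be⁺ still has 1 valence electron; B⁺ still has 2 valence electrons; P⁺ still has 4 valence electrons; Cl⁺ still has 6 valence electrons; O⁺ still has 5 valence electrons.
All are still removing valence electrons, so compare the +1 ions as you would atoms: IE_2 generally rises across a period (higher Z_eff) and falls down a group (larger shell), subject to the usual subshell exceptions.
Valence configurations: Be⁺ [He]2s¹, B⁺ [He]2s², P⁺ [Ne]3s²3p², Cl⁺ [Ne]3s²3p⁴, O⁺ [He]2s²2p³.
Approximate IE_2 values (kJ/mol): Be 1757, B 2427, P 1907, Cl 2298, O 3388.
Overall IE_2 order: Be < P < Cl < B < O.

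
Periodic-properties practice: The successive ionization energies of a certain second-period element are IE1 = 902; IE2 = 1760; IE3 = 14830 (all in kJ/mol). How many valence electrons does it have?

2

Look for the largest jump between consecutive ionization energies: IE3/IE2 ≈ 8.4, far larger than any earlier ratio.
That jump marks the point where a core electron is being removed. So the atom has 2 valence electrons.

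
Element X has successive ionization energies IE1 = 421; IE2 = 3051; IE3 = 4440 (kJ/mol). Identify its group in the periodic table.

Group 1

Look for the largest jump between consecutive ionization energies: IE2/IE1 ≈ 7.2, far larger than any earlier ratio.
That jump marks the point where a core electron is being removed. So the atom has 1 valence electron.
A main-group element with 1 valence electron is in group 1.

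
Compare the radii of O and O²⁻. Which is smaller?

O

Forming O²⁻ adds 2 electrons to O. More electron–electron repulsion in the same shell, with unchanged nuclear charge, lets the cloud expand.
An anion is larger than its parent atom: O²⁻ > O.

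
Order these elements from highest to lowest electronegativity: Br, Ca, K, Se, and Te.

K is in period 4, group 1; Ca is in period 4, group 2; Se is in period 4, group 16; Br is in period 4, group 17; Te is in period 5, group 16.
EN rises left→right (higher Z_eff, smaller atoms) and falls top→bottom (larger, more shielded atoms).
Neither a single period nor a single group — weigh both effects.
Ca > K: both are in period 4; the period trend gives Ca the larger value.
Te > Ca: period and group pull opposite ways; the across-period shift dominates (2.10 vs 1.00).
Se > Te: they share group 16; the group trend gives Se the larger value.
Br > Se: Br lies to the right of Se in period 4, so the across-period effect alone puts Br higher.
For reference (Pauling): K 0.82, Ca 1.00, Se 2.55, Br 2.96, Te 2.10.
So from highest to lowest: Br > Se > Te > Ca > K.

Br, Se, Te, Ca, K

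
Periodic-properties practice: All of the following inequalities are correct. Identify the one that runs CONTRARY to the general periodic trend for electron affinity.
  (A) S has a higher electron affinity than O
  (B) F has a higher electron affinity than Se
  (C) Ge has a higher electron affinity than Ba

The general trend: electron affinity increases across a period and decreases down a group.
(A) S (period 3, group 16) vs O (period 2, group 16): the stated order contradicts the simple trend.
(B) F (period 2, group 17) vs Se (period 4, group 16): the stated order agrees with the simple trend.
(C) Ge (period 4, group 14) vs Ba (period 6, group 2): the stated order agrees with the simple trend.
The exception is (A): the compact 2p subshell of O repels the added electron more than S's larger 3p does.

(A)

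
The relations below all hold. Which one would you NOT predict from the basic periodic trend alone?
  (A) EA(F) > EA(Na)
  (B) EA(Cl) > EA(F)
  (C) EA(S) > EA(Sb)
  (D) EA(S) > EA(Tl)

The general trend: electron affinity increases across a period and decreases down a group.
(A) F (period 2, group 17) vs Na (period 3, group 1): the stated order agrees with the simple trend.
(B) Cl (period 3, group 17) vs F (period 2, group 17): the stated order contradicts the simple trend.
(C) S (period 3, group 16) vs Sb (period 5, group 15): the stated order agrees with the simple trend.
(D) S (period 3, group 16) vs Tl (period 6, group 13): the stated order agrees with the simple trend.
The exception is (B): F's small 2p subshell makes the incoming electron feel strong e⁻–e⁻ repulsion, so Cl actually releases more energy on gaining an electron.

(B)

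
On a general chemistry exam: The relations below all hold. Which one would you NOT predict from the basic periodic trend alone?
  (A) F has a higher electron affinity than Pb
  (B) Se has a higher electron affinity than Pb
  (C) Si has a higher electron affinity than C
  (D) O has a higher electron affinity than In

(C)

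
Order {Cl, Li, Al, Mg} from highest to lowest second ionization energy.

Li, Cl, Al, Mg

Consider each +1 ion: Cl⁺ still has 6 valence electrons; Li⁺ is the bare [He] core; Al⁺ still has 2 valence electrons; Mg⁺ still has 1 valence electron.
Pulling an electron out of a noble-gas core costs far more than removing a remaining valence electron, so Li sits at the high end of IE_2.
Valence configurations: Cl⁺ [Ne]3s²3p⁴, Al⁺ [Ne]3s², Mg⁺ [Ne]3s¹.
Tabulated IE_2 (kJ/mol): Cl 2298, Li 7298, Al 1817, Mg 1451.
So the second ionization energies run Mg < Al < Cl < Li.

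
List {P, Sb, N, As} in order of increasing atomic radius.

N < P < As < Sb

N is in period 2, group 15; P is in period 3, group 15; As is in period 4, group 15; Sb is in period 5, group 15.
Moving right in a period, electrons are added to the same shell under a stronger nuclear pull, so atoms get smaller; moving down, a new shell is opened and atoms get larger.
All are in group 15, so atomic radius increases down the group.
So from smallest to largest: N < P < As < Sb.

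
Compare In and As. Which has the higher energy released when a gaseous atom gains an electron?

As

As is in period 4, group 15; In is in period 5, group 13.
Atoms with high Z_eff and room in the valence shell (especially the halogens) have the most exothermic electron affinities.
Neither a single period nor a single group — weigh both effects.
As > In: relative to In, both the across-period and down-group shifts push As's electron affinity up.
Tabulated electron affinity (kJ/mol): As 78, In 29.
So As has the higher energy released when a gaseous atom gains an electron (As > In).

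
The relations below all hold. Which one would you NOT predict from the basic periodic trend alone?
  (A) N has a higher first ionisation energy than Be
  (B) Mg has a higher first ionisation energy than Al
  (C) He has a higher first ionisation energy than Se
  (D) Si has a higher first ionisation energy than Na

(B)

The general trend: first ionisation energy increases across a period and decreases down a group.
(A) N (period 2, group 15) vs Be (period 2, group 2): the stated order agrees with the simple trend.
(B) Mg (period 3, group 2) vs Al (period 3, group 13): the stated order contradicts the simple trend.
(C) He (period 1, group 18) vs Se (period 4, group 16): the stated order agrees with the simple trend.
(D) Si (period 3, group 14) vs Na (period 3, group 1): the stated order agrees with the simple trend.
The exception is (B): Al's single 3p electron is easier to remove than one from Mg's filled 3s².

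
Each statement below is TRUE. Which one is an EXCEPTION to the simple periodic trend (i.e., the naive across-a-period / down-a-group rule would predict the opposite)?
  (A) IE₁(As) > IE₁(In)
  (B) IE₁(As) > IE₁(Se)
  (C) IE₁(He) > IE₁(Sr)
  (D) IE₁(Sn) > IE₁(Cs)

(B)

The general trend: IE₁ increases across a period and decreases down a group.
(A) As (period 4, group 15) vs In (period 5, group 13): the stated order agrees with the simple trend.
(B) As (period 4, group 15) vs Se (period 4, group 16): the stated order contradicts the simple trend.
(C) He (period 1, group 18) vs Sr (period 5, group 2): the stated order agrees with the simple trend.
(D) Sn (period 5, group 14) vs Cs (period 6, group 1): the stated order agrees with the simple trend.
The exception is (B): Se (4p⁴) ionizes more easily than half-filled As (4p³).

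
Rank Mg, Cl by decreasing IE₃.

Mg > Cl

The third ionization energy removes an electron from the +2 ion. For each element: Mg²⁺ is the bare [Ne] core; Cl²⁺ still has 5 valence electrons.
Breaking into a closed-shell core is much more expensive than removing a leftover valence electron — Mg has the largest IE_3 here.
Approximate IE_3 values (kJ/mol): Mg 7733, Cl 3822.
So the third ionization energies run Cl < Mg.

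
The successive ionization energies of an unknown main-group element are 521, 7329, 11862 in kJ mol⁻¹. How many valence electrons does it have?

Look for the largest jump between consecutive ionization energies: IE2/IE1 ≈ 14.1, far larger than any earlier ratio.
That jump marks the point where a core electron is being removed. So the atom has 1 valence electron.

1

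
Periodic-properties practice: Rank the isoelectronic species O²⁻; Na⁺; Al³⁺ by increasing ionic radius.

Al³⁺, Na⁺, O²⁻

All of these have 10 electrons, so size is governed by nuclear charge alone: the more protons, the stronger the pull on the same electron cloud, and the smaller the ion.
Nuclear charges: Al³⁺ (Z=13), Na⁺ (Z=11), O²⁻ (Z=8).
Smallest to largest: Al³⁺ < Na⁺ < O²⁻.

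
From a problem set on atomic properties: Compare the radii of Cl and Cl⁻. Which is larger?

Cl⁻

Forming Cl⁻ adds 1 electron to Cl. More electron–electron repulsion in the same shell, with unchanged nuclear charge, lets the cloud expand.
An anion is larger than its parent atom: Cl⁻ > Cl.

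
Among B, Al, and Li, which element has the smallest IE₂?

After 1 electron has been removed, what remains? B⁺ still has 2 valence electrons; Al⁺ still has 2 valence electrons; Li⁺ is the bare [He] core.
Pulling an electron out of a noble-gas core costs far more than removing a remaining valence electron, so Li sits at the high end of IE_2.
Valence configurations: B⁺ [He]2s², Al⁺ [Ne]3s².
The numbers (kJ/mol): B 2427, Al 1817, Li 7298.
Overall IE_2 order: Al < B < Li.

Al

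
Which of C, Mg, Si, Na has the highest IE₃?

After 2 electrons have been removed, what remains? C²⁺ still has 2 valence electrons; Mg²⁺ is the bare [Ne] core; Si²⁺ still has 2 valence electrons; Na²⁺ is already 1 electron into the core.
Core electrons are held far more tightly than valence electrons, so Na and Mg top the IE_3 order.
Valence configurations: C²⁺ [He]2s², Si²⁺ [Ne]3s².
Approximate IE_3 values (kJ/mol): C 4620, Mg 7733, Si 3232, Na 6910.
Overall IE_3 order: Si < C < Na < Mg.

Mg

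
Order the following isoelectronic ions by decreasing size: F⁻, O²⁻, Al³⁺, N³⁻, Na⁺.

N³⁻ > O²⁻ > F⁻ > Na⁺ > Al³⁺

All of these have 10 electrons, so size is governed by nuclear charge alone: the more protons, the stronger the pull on the same electron cloud, and the smaller the ion.
Nuclear charges: Al³⁺ (Z=13), Na⁺ (Z=11), F⁻ (Z=9), O²⁻ (Z=8), N³⁻ (Z=7).
Largest to smallest: N³⁻ > O²⁻ > F⁻ > Na⁺ > Al³⁺.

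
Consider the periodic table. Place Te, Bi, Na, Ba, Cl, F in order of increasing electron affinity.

Ba < Na < Bi < Te < F < Cl

Adding an electron releases more energy for atoms nearer the top right (short of the noble gases).
Neither a single period nor a single group — weigh both effects.
Na > Ba: period and group pull opposite ways; the down-group shift dominates (53 vs 14 kJ/mol).
Bi > Na: period and group pull opposite ways; the across-period shift dominates (91 vs 53 kJ/mol).
Te > Bi: both effects reinforce here, so Te is clearly the higher of the two.
F > Te: both effects reinforce here, so F is clearly the higher of the two.
Cl > F: this pair runs against the simple trend — see the exception note.
Note the exception: Cl has a higher electron affinity than F, contrary to the simple trend — F's small 2p subshell makes the incoming electron feel strong e⁻–e⁻ repulsion, so Cl actually releases more energy on gaining an electron.
For reference (kJ/mol): F 328, Na 53, Cl 349, Te 190, Ba 14, Bi 91.
So from lowest to highest: Ba < Na < Bi < Te < F < Cl.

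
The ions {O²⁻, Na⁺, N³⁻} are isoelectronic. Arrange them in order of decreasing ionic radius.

N³⁻ > O²⁻ > Na⁺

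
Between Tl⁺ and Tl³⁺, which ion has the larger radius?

Both ions have Z = 81 protons, but Tl³⁺ has lost more electrons, so its remaining electrons feel a larger effective nuclear charge per electron and are pulled in more tightly.
Higher positive charge → smaller ion, so Tl⁺ > Tl³⁺.

Tl⁺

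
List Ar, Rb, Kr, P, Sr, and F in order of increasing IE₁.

Removing the outermost electron gets harder across a period and easier down a group.
Here both period and group differ, so the two effects have to be weighed against each other.
Sr > Rb: both are in period 5; the period trend gives Sr the larger value.
P > Sr: relative to Sr, both the across-period and down-group shifts push P's first ionization energy up.
Kr > P: the two effects oppose for this pair; the across-period effect wins (1351 vs 1012 kJ/mol).
Ar > Kr: Ar sits above Kr in group 18, so the down-group effect alone puts Ar higher.
F > Ar: period and group pull opposite ways; the down-group shift dominates (1681 vs 1521 kJ/mol).
Approximate values (kJ/mol): F 1681, P 1012, Ar 1521, Kr 1351, Rb 403, Sr 550.
So from lowest to highest: Rb < Sr < P < Kr < Ar < F.

Rb, Sr, P, Kr, Ar, F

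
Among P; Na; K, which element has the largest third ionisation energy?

The third ionization energy removes an electron from the +2 ion. For each element: P²⁺ still has 3 valence electrons; Na²⁺ is already 1 electron into the core; K²⁺ is already 1 electron into the core.
Breaking into a closed-shell core is much more expensive than removing a leftover valence electron — K and Na have the largest IE_3 here.
Approximate IE_3 values (kJ/mol): P 2914, Na 6910, K 4420.
So the third ionization energies run P < K < Na.

Na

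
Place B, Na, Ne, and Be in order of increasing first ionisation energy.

Na < B < Be < Ne

Be is in period 2, group 2; B is in period 2, group 13; Ne is in period 2, group 18; Na is in period 3, group 1.
Removing the outermost electron gets harder across a period and easier down a group.
Here both period and group differ, so the two effects have to be weighed against each other.
B > Na: both effects reinforce here, so B is clearly the higher of the two.
Be > B: this pair runs against the simple trend — see the exception note.
Ne > Be: Ne lies to the right of Be in period 2, so the across-period effect alone puts Ne higher.
Note the exception: Be has a higher first ionization energy than B, contrary to the simple trend — removing B's lone 2p electron is easier than breaking Be's filled 2s².
For reference (kJ/mol): Be 900, B 801, Ne 2081, Na 496.
So from lowest to highest: Na < B < Be < Ne.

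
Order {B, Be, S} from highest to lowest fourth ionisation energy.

IE_4 is the cost of taking one more electron from the +3 cation: B³⁺ is the bare [He] core; Be³⁺ is already 1 electron into the core; S³⁺ still has 3 valence electrons.
Pulling an electron out of a noble-gas core costs far more than removing a remaining valence electron, so Be and B sit at the high end of IE_4.
Tabulated IE_4 (kJ/mol): B 25026, Be 21007, S 4556.
So the fourth ionization energies run S < Be < B.

B, Be, S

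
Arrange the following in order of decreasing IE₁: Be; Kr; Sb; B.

Kr > Be > Sb > B

Be is in period 2, group 2; B is in period 2, group 13; Kr is in period 4, group 18; Sb is in period 5, group 15.
Across a period the outer electron is held more tightly (higher IE₁); down a group it sits in a higher shell, more shielded, and comes off more easily.
Neither a single period nor a single group — weigh both effects.
Sb > B: period and group pull opposite ways; the across-period shift dominates (831 vs 801 kJ/mol).
Be > Sb: the two effects oppose for this pair; the down-group effect wins (900 vs 831 kJ/mol).
Kr > Be: period and group pull opposite ways; the across-period shift dominates (1351 vs 900 kJ/mol).
Note the exception: Be has a higher first ionization energy than B, contrary to the simple trend — removing B's lone 2p electron is easier than breaking Be's filled 2s².
Tabulated first ionization energy (kJ/mol): Be 900, B 801, Kr 1351, Sb 831.
So from highest to lowest: Kr > Be > Sb > B.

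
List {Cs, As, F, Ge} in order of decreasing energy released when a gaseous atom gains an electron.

F is in period 2, group 17; Ge is in period 4, group 14; As is in period 4, group 15; Cs is in period 6, group 1.
Adding an electron releases more energy for atoms nearer the top right (short of the noble gases).
Here both period and group differ, so the two effects have to be weighed against each other.
As > Cs: both effects reinforce here, so As is clearly the higher of the two.
Ge > As: this pair runs against the simple trend — see the exception note.
F > Ge: relative to Ge, both the across-period and down-group shifts push F's electron affinity up.
Note the exception: Ge has a higher electron affinity than As, contrary to the simple trend — adding an electron to As's half-filled 4p³ is unfavourable, so Ge (4p²) has the more exothermic EA.
For reference (kJ/mol): F 328, Ge 119, As 78, Cs 46.
So from highest to lowest: F > Ge > As > Cs.

F, Ge, As, Cs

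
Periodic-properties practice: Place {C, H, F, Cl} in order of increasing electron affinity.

H < C < F < Cl

H is in period 1, group 1; C is in period 2, group 14; F is in period 2, group 17; Cl is in period 3, group 17.
Electron affinity generally becomes more exothermic across a period toward the halogens and less exothermic down a group.
These span different periods and groups, so the two trends combine.
C > H: period and group pull opposite ways; the across-period shift dominates (122 vs 73 kJ/mol).
F > C: both are in period 2; the period trend gives F the larger value.
Cl > F: this pair runs against the simple trend — see the exception note.
Note the exception: Cl has a higher electron affinity than F, contrary to the simple trend — F's small 2p subshell makes the incoming electron feel strong e⁻–e⁻ repulsion, so Cl actually releases more energy on gaining an electron.
Approximate values (kJ/mol): H 73, C 122, F 328, Cl 349.
So from lowest to highest: H < C < F < Cl.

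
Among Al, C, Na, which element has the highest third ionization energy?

Na

IE_3 is the cost of taking one more electron from the +2 cation: Al²⁺ still has 1 valence electron; C²⁺ still has 2 valence electrons; Na²⁺ is already 1 electron into the core.
Breaking into a closed-shell core is much more expensive than removing a leftover valence electron — Na has the largest IE_3 here.
Valence configurations: Al²⁺ [Ne]3s¹, C²⁺ [He]2s².
Tabulated IE_3 (kJ/mol): Al 2745, C 4620, Na 6910.
So the third ionization energies run Al < C < Na.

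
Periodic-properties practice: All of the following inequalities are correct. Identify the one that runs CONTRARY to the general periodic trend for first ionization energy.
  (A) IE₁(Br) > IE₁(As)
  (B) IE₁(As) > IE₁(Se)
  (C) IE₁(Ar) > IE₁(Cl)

The general trend: first ionization energy increases across a period and decreases down a group.
(A) Br (period 4, group 17) vs As (period 4, group 15): the stated order agrees with the simple trend.
(B) As (period 4, group 15) vs Se (period 4, group 16): the stated order contradicts the simple trend.
(C) Ar (period 3, group 18) vs Cl (period 3, group 17): the stated order agrees with the simple trend.
The exception is (B): Se (4p⁴) ionizes more easily than half-filled As (4p³).

(B)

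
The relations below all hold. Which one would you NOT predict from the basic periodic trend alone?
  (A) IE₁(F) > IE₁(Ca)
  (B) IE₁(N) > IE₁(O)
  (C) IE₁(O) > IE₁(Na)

(B)

The general trend: first ionisation energy increases across a period and decreases down a group.
(A) F (period 2, group 17) vs Ca (period 4, group 2): the stated order agrees with the simple trend.
(B) N (period 2, group 15) vs O (period 2, group 16): the stated order contradicts the simple trend.
(C) O (period 2, group 16) vs Na (period 3, group 1): the stated order agrees with the simple trend.
The exception is (B): pairing an electron in O's 2p⁴ costs repulsion energy, so O ionizes more easily than half-filled N (2p³).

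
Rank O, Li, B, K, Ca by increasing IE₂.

Ca < B < K < O < Li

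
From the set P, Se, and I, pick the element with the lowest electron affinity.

P

P is in period 3, group 15; Se is in period 4, group 16; I is in period 5, group 17.
Atoms with high Z_eff and room in the valence shell (especially the halogens) have the most exothermic electron affinities.
These sit on a diagonal, where the across-period and down-group effects partly cancel.
Se > P: the two effects oppose for this pair; the across-period effect wins (195 vs 72 kJ/mol).
I > Se: the two effects oppose for this pair; the across-period effect wins (295 vs 195 kJ/mol).
Tabulated electron affinity (kJ/mol): P 72, Se 195, I 295.
The lowest electron affinity among these belongs to P.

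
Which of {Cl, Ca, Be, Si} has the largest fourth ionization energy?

Be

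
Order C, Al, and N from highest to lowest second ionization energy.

N > C > Al

The second ionization energy removes an electron from the +1 ion. For each element: C⁺ still has 3 valence electrons; Al⁺ still has 2 valence electrons; N⁺ still has 4 valence electrons.
All are still removing valence electrons, so compare the +1 ions as you would atoms: IE_2 generally rises across a period (higher Z_eff) and falls down a group (larger shell), subject to the usual subshell exceptions.
Valence configurations: C⁺ [He]2s²2p¹, Al⁺ [Ne]3s², N⁺ [He]2s²2p².
The numbers (kJ/mol): C 2353, Al 1817, N 2856.
Overall IE_2 order: Al < C < N.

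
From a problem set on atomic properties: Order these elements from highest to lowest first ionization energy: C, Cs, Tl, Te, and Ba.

C, Te, Tl, Ba, Cs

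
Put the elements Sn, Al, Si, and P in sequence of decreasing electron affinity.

Al is in period 3, group 13; Si is in period 3, group 14; P is in period 3, group 15; Sn is in period 5, group 14.
Atoms with high Z_eff and room in the valence shell (especially the halogens) have the most exothermic electron affinities.
These span different periods and groups, so the two trends combine.
P > Al: P lies to the right of Al in period 3, so the across-period effect alone puts P higher.
Sn > P: this pair runs against the simple trend — see the exception note.
Si > Sn: they share group 14; the group trend gives Si the larger value.
Note the exception: Sn has a higher electron affinity than P, contrary to the simple trend — adding an electron to P's half-filled np³ subshell costs electron-pairing energy.
Note the exception: Si has a higher electron affinity than P, contrary to the simple trend — adding an electron to P's half-filled 3p³ is unfavourable, so Si (3p²) has the more exothermic EA.
Approximate values (kJ/mol): Al 42, Si 134, P 72, Sn 107.
So from highest to lowest: Si > Sn > P > Al.

Si > Sn > P > Al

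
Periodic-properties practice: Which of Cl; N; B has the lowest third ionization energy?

B

After 2 electrons have been removed, what remains? Cl²⁺ still has 5 valence electrons; N²⁺ still has 3 valence electrons; B²⁺ still has 1 valence electron.
All are still removing valence electrons, so compare the +2 ions as you would atoms: IE_3 generally rises across a period (higher Z_eff) and falls down a group (larger shell), subject to the usual subshell exceptions.
Valence configurations: Cl²⁺ [Ne]3s²3p³, N²⁺ [He]2s²2p¹, B²⁺ [He]2s¹.
Approximate IE_3 values (kJ/mol): Cl 3822, N 4578, B 3660.
Putting it together, IE_3: B < Cl < N.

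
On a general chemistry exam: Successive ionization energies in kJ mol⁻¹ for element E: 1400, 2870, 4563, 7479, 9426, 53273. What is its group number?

Look for the largest jump between consecutive ionization energies: IE6/IE5 ≈ 5.7, far larger than any earlier ratio.
That jump marks the point where a core electron is being removed. So the atom has 5 valence electrons.
A main-group element with 5 valence electrons is in group 15.

Group 15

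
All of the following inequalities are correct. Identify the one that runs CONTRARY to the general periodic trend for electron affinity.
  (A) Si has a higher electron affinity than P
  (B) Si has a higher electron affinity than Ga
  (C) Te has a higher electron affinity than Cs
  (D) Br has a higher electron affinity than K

The general trend: electron affinity increases across a period and decreases down a group.
(A) Si (period 3, group 14) vs P (period 3, group 15): the stated order contradicts the simple trend.
(B) Si (period 3, group 14) vs Ga (period 4, group 13): the stated order agrees with the simple trend.
(C) Te (period 5, group 16) vs Cs (period 6, group 1): the stated order agrees with the simple trend.
(D) Br (period 4, group 17) vs K (period 4, group 1): the stated order agrees with the simple trend.
The exception is (A): adding an electron to P's half-filled 3p³ is unfavourable, so Si (3p²) has the more exothermic EA.

(A)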